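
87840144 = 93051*944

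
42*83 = 3486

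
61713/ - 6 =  - 10286 + 1/2 = - 10285.50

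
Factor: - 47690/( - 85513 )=2^1*5^1 * 19^1*251^1*85513^( - 1 ) 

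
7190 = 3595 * 2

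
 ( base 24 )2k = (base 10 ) 68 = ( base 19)3B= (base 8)104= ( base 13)53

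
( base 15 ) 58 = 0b1010011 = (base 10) 83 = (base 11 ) 76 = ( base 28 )2r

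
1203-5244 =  - 4041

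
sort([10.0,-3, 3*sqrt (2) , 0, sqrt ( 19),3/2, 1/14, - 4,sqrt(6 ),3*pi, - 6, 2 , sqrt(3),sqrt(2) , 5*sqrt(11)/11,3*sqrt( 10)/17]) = [ - 6,-4, - 3, 0 , 1/14, 3 *sqrt(10)/17,sqrt(2) , 3/2,5 * sqrt(11)/11, sqrt (3),2,sqrt(6 ) , 3*sqrt (2 ), sqrt(19 ),3 * pi,10.0]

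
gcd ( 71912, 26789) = 89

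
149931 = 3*49977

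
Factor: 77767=19^1 * 4093^1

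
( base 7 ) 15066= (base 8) 10104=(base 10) 4164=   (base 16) 1044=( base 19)ba3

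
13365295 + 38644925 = 52010220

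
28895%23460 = 5435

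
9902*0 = 0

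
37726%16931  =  3864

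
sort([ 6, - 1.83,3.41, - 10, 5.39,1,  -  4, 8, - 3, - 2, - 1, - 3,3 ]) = [ - 10, - 4, - 3, - 3, - 2 , - 1.83, - 1,1, 3,3.41 , 5.39,6 , 8 ]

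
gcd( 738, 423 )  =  9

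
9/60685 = 9/60685 = 0.00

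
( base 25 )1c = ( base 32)15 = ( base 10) 37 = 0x25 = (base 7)52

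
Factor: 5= 5^1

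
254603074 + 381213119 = 635816193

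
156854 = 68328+88526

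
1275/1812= 425/604= 0.70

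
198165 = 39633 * 5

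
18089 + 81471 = 99560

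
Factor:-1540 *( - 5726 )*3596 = 2^5*5^1*7^2*11^1*29^1*31^1*409^1 = 31709671840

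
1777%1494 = 283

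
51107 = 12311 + 38796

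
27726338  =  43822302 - 16095964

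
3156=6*526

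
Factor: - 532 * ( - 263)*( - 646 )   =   - 2^3 * 7^1 * 17^1*19^2 * 263^1 =- 90385736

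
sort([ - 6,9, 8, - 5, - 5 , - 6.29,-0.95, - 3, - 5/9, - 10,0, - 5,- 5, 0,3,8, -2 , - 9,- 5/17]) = [  -  10 , - 9,-6.29, - 6, - 5, - 5 ,  -  5, - 5, -3,  -  2 , - 0.95, - 5/9 , - 5/17 , 0 , 0,3,8,8,9]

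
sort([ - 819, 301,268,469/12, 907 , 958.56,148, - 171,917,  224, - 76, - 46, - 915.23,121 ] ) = [ - 915.23,-819, - 171, - 76, - 46,469/12,121,148 , 224,268,301,907, 917,958.56]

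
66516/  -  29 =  - 66516/29 = - 2293.66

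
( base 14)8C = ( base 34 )3m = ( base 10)124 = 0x7C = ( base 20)64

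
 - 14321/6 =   -  2387 + 1/6 = - 2386.83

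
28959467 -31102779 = -2143312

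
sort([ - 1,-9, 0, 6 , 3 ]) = [  -  9,-1, 0, 3 , 6 ]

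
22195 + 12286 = 34481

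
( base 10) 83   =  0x53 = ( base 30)2n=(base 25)38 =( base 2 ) 1010011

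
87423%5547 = 4218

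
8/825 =8/825 =0.01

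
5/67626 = 5/67626 =0.00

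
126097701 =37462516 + 88635185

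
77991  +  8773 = 86764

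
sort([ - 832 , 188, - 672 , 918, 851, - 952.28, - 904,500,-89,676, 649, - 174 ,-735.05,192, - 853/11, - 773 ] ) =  [ - 952.28, -904,  -  832,- 773, - 735.05,  -  672,  -  174,-89 , - 853/11,188,192,500,649,676,851,  918 ] 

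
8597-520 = 8077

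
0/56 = 0 =0.00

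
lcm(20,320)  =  320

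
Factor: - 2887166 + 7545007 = 47^1*99103^1 = 4657841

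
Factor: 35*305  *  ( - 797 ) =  - 5^2*7^1*61^1* 797^1= -8507975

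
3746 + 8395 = 12141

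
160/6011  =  160/6011= 0.03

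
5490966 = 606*9061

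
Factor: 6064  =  2^4*379^1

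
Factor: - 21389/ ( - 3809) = 73/13 = 13^( - 1 ) * 73^1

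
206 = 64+142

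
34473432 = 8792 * 3921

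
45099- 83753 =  -38654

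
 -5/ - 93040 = 1/18608 = 0.00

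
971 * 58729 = 57025859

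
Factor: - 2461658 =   -  2^1  *  1230829^1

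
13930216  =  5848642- - 8081574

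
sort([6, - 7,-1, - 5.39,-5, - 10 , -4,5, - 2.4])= [ - 10,-7, - 5.39,-5, - 4, - 2.4, - 1, 5 , 6] 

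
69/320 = 69/320 = 0.22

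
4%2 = 0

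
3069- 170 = 2899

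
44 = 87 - 43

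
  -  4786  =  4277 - 9063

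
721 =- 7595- -8316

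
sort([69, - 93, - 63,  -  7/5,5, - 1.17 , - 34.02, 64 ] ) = [-93 ,-63, - 34.02,-7/5, - 1.17, 5,64,69 ] 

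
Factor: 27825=3^1*5^2*7^1*53^1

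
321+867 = 1188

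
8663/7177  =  1 + 1486/7177 = 1.21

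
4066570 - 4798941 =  - 732371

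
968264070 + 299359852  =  1267623922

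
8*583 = 4664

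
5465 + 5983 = 11448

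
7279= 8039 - 760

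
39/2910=13/970  =  0.01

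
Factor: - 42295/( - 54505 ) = 769^1* 991^( - 1) = 769/991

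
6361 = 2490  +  3871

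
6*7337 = 44022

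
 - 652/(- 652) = 1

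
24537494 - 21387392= 3150102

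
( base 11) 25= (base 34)r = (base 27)10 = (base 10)27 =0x1B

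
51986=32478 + 19508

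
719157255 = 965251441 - 246094186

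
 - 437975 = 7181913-7619888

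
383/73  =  383/73 = 5.25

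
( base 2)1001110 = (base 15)53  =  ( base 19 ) 42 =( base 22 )3c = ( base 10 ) 78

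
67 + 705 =772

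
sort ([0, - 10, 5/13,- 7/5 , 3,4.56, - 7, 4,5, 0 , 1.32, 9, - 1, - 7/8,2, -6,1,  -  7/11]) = [ -10, - 7, -6,-7/5 , - 1,- 7/8 , - 7/11,0, 0,5/13, 1 , 1.32,2, 3, 4 , 4.56, 5,  9]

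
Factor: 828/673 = 2^2* 3^2 * 23^1*673^ (  -  1) 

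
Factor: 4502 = 2^1*2251^1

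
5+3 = 8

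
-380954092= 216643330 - 597597422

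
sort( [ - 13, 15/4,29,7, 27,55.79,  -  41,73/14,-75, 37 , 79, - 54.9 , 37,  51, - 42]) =[ - 75, - 54.9,-42, - 41, - 13,15/4,73/14,7,27,29,37,37, 51,55.79,79]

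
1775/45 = 39+ 4/9 = 39.44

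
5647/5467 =5647/5467 =1.03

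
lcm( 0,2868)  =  0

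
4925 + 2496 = 7421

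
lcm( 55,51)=2805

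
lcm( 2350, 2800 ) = 131600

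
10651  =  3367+7284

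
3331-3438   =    -  107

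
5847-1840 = 4007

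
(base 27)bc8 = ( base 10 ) 8351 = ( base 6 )102355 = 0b10000010011111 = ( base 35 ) 6SL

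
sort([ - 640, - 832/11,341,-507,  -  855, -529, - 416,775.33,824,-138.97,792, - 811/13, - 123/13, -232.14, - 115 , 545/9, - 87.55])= [ - 855, - 640, - 529, - 507,-416, - 232.14, - 138.97,-115, - 87.55, - 832/11, - 811/13, - 123/13, 545/9,341, 775.33,792,824]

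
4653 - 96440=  - 91787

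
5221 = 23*227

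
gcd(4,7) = 1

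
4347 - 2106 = 2241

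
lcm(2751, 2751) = 2751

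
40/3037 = 40/3037 = 0.01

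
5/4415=1/883 = 0.00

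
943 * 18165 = 17129595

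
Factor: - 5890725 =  - 3^4*5^2*2909^1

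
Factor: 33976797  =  3^1 * 83^1*136453^1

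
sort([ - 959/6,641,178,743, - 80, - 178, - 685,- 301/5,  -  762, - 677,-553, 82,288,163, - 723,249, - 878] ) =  [ - 878, - 762 , - 723, - 685, - 677, - 553, - 178, -959/6 ,  -  80, - 301/5,82,  163, 178,249,  288,641,743]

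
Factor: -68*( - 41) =2^2*17^1*41^1 = 2788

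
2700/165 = 16+ 4/11 = 16.36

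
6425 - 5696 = 729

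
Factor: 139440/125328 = 415/373  =  5^1*83^1*373^( - 1)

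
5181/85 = 5181/85 = 60.95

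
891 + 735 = 1626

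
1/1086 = 1/1086= 0.00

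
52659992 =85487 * 616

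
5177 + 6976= 12153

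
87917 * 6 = 527502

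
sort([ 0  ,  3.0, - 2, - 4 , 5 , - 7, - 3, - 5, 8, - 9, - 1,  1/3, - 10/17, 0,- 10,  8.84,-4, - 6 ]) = [ - 10, - 9, - 7 ,-6, - 5, - 4, - 4,-3, - 2, - 1, - 10/17,0,0,1/3,3.0,5,8,8.84 ]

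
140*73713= 10319820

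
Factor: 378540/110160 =2^( - 2) * 3^(-1 ) * 17^( - 1) * 701^1 = 701/204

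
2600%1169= 262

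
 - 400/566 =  - 1 +83/283  =  -  0.71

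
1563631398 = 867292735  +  696338663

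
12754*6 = 76524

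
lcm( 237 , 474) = 474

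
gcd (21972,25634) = 3662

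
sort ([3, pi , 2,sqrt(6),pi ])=[2, sqrt(6),3,pi, pi ]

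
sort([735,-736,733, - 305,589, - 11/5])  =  [-736,  -  305, - 11/5, 589,733,735 ]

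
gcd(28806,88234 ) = 2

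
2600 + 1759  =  4359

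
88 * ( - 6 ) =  - 528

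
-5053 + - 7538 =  -12591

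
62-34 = 28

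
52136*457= 23826152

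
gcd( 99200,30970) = 10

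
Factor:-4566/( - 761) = 6 = 2^1 * 3^1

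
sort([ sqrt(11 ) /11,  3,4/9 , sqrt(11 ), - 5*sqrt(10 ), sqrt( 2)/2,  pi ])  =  [ - 5*sqrt( 10),sqrt ( 11)/11, 4/9,sqrt( 2 )/2,3 , pi,sqrt(  11 ) ]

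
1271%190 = 131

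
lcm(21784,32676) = 65352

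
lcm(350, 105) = 1050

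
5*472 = 2360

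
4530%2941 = 1589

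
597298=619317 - 22019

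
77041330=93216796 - 16175466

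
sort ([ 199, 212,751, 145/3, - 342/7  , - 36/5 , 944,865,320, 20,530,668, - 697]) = [ - 697, - 342/7, - 36/5,20,145/3, 199 , 212,320,530,668,751,865,944]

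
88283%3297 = 2561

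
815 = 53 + 762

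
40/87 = 40/87 =0.46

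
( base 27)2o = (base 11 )71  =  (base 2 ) 1001110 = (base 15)53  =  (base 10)78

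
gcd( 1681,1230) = 41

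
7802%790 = 692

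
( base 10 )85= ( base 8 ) 125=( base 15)5A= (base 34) 2H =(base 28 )31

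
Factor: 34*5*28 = 2^3*5^1*7^1*17^1 = 4760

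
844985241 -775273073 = 69712168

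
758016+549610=1307626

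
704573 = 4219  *167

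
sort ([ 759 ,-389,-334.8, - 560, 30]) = [ - 560, - 389,  -  334.8, 30,  759] 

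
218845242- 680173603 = -461328361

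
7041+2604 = 9645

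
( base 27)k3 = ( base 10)543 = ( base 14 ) 2ab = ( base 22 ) 12F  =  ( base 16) 21F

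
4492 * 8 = 35936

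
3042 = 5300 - 2258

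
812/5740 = 29/205= 0.14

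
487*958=466546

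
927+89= 1016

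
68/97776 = 17/24444=0.00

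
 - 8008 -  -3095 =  - 4913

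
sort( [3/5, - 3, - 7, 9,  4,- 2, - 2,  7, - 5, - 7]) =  [  -  7, - 7, - 5, - 3, - 2, - 2, 3/5, 4,7, 9]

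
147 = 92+55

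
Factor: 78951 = 3^1*26317^1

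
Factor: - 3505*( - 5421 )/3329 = 19000605/3329= 3^1*  5^1*13^1*139^1*701^1*3329^( - 1)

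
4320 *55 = 237600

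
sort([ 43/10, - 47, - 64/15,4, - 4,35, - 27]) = [  -  47, - 27, - 64/15, -4 , 4, 43/10, 35 ] 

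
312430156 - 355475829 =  - 43045673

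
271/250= 1 + 21/250 = 1.08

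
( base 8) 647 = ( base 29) eh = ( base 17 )17f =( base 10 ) 423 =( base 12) 2b3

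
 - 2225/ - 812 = 2 + 601/812 = 2.74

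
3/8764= 3/8764 =0.00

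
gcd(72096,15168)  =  96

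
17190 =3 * 5730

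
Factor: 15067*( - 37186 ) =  - 2^1*13^1 * 19^1 * 61^1* 18593^1 = - 560281462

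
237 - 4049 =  - 3812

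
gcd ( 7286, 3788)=2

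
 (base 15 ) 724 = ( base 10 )1609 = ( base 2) 11001001001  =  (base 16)649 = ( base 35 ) 1AY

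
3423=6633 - 3210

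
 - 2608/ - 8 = 326/1 = 326.00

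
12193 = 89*137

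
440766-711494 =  - 270728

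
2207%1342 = 865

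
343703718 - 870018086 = -526314368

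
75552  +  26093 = 101645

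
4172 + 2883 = 7055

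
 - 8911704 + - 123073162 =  - 131984866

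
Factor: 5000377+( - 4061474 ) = 7^1*134129^1 = 938903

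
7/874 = 7/874 = 0.01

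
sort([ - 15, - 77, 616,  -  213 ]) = [ - 213, - 77,-15,616 ]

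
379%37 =9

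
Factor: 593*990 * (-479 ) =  - 2^1*3^2*5^1*11^1*479^1*593^1 = - 281206530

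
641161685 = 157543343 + 483618342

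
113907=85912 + 27995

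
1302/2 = 651 = 651.00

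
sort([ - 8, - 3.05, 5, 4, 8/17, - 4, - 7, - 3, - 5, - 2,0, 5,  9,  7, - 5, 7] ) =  [ - 8 , - 7, - 5, -5 , - 4, - 3.05,-3,-2, 0, 8/17, 4 , 5,  5,7,7,9]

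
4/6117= 4/6117 = 0.00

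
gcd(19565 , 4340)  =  35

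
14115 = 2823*5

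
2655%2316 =339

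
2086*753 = 1570758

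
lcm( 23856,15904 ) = 47712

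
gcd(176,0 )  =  176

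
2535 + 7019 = 9554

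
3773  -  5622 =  - 1849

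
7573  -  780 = 6793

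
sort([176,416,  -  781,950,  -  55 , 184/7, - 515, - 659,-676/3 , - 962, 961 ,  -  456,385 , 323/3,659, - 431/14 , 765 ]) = [ - 962, - 781, - 659, - 515, - 456, - 676/3, - 55,-431/14 , 184/7, 323/3, 176,385, 416,659 , 765 , 950, 961]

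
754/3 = 251+ 1/3 = 251.33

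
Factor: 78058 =2^1*31^1*1259^1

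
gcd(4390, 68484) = 878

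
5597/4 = 1399  +  1/4= 1399.25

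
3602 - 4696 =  - 1094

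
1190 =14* 85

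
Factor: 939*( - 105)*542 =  - 53438490 = - 2^1*3^2*5^1*7^1*271^1*313^1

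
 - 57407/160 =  - 359 + 33/160  =  - 358.79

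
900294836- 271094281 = 629200555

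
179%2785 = 179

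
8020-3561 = 4459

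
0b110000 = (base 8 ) 60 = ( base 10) 48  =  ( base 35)1D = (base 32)1g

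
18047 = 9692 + 8355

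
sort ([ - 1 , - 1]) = [ - 1, - 1 ] 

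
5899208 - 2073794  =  3825414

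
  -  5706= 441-6147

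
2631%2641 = 2631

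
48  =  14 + 34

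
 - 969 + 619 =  - 350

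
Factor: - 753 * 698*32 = - 2^6*3^1 *251^1 * 349^1 = -  16819008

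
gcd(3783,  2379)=39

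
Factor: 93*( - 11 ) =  - 3^1*11^1 * 31^1 =-1023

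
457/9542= 457/9542 = 0.05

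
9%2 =1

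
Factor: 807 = 3^1*269^1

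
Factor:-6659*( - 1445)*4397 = 42309055235= 5^1*17^2*4397^1*6659^1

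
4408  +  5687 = 10095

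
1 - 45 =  - 44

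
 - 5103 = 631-5734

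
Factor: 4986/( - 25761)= - 2^1*3^1*31^( - 1) = -  6/31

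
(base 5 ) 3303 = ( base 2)111000101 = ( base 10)453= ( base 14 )245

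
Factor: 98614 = 2^1*49307^1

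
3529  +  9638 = 13167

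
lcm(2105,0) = 0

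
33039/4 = 8259 + 3/4 = 8259.75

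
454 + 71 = 525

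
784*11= 8624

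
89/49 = 1 + 40/49 = 1.82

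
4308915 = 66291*65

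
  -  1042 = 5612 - 6654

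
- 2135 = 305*( - 7) 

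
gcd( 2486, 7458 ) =2486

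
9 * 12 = 108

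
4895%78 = 59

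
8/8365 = 8/8365 = 0.00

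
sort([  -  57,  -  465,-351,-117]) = [ - 465, - 351,-117, - 57 ]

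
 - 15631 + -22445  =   - 38076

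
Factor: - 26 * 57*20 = -2^3*3^1*5^1*13^1*19^1 = - 29640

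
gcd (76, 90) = 2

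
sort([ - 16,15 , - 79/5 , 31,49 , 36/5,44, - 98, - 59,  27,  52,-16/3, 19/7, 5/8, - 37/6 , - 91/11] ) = [ - 98, - 59 , - 16 , - 79/5, - 91/11 , - 37/6, - 16/3,5/8,19/7,36/5 , 15 , 27,31, 44,  49 , 52 ] 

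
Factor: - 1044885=-3^1*5^1*41^1* 1699^1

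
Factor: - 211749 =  - 3^1*70583^1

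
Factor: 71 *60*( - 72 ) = - 306720 = - 2^5 * 3^3*5^1*71^1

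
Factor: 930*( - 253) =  - 2^1 * 3^1 * 5^1*11^1*23^1 * 31^1= -235290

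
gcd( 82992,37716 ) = 84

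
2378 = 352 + 2026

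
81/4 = 81/4=20.25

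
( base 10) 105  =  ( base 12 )89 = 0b1101001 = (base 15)70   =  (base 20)55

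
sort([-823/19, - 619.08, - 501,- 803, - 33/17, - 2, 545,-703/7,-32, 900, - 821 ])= [ - 821, - 803, - 619.08, - 501,-703/7, - 823/19, - 32 , - 2, - 33/17,545, 900]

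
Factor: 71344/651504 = 3^ (- 1)* 7^1*13^1*277^( -1 ) = 91/831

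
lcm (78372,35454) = 1489068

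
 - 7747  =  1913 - 9660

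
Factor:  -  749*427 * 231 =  - 73879113 = - 3^1 * 7^3 * 11^1 * 61^1*107^1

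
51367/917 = 51367/917 = 56.02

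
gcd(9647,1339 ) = 1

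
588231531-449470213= 138761318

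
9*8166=73494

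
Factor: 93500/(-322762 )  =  -250/863 = - 2^1 * 5^3 *863^( - 1 ) 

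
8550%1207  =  101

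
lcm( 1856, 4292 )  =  68672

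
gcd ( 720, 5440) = 80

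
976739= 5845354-4868615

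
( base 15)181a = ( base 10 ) 5200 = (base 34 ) 4gw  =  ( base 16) 1450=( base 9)7117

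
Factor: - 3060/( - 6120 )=1/2 = 2^(-1)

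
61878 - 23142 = 38736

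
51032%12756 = 8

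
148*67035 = 9921180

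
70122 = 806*87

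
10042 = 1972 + 8070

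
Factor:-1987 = - 1987^1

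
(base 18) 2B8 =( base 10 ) 854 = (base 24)1be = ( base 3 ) 1011122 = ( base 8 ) 1526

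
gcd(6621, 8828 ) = 2207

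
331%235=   96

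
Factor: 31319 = 31319^1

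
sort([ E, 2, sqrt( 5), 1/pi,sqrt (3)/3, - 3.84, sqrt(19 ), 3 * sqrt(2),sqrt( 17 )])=[ - 3.84,1/pi,sqrt(3)/3, 2, sqrt( 5 ),  E,sqrt(17), 3*sqrt ( 2),sqrt( 19 ) ] 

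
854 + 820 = 1674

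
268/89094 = 134/44547=0.00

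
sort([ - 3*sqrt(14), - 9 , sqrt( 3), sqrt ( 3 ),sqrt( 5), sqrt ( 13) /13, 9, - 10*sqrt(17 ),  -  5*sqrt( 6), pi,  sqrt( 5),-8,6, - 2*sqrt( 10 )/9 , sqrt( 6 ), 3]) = [- 10 * sqrt(17), - 5 * sqrt(6 ), - 3*sqrt(14) , -9, - 8, - 2*sqrt( 10)/9,sqrt(13 )/13,sqrt(3), sqrt(3), sqrt( 5),sqrt(5), sqrt ( 6),3,  pi,6, 9]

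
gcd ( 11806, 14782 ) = 2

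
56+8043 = 8099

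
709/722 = 709/722 = 0.98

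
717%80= 77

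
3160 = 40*79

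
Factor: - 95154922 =-2^1*47577461^1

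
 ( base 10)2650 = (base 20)6CA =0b101001011010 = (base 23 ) 505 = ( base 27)3H4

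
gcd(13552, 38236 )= 484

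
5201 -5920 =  - 719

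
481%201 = 79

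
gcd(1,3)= 1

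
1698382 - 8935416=  -  7237034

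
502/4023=502/4023 = 0.12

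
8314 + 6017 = 14331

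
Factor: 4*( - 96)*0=0=   0^1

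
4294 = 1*4294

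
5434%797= 652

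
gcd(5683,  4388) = 1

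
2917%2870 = 47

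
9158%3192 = 2774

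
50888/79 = 50888/79 = 644.15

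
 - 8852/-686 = 12 + 310/343 =12.90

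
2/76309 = 2/76309=0.00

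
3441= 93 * 37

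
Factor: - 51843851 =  - 29^1 * 1787719^1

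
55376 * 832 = 46072832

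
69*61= 4209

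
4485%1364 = 393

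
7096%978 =250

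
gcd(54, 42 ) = 6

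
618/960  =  103/160 = 0.64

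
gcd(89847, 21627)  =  9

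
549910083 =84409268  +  465500815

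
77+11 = 88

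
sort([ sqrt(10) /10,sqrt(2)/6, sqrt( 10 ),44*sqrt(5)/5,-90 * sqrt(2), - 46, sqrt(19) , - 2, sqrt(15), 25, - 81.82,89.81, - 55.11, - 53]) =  [ - 90*sqrt(2), - 81.82, - 55.11, - 53, - 46, - 2,  sqrt(2)/6,sqrt(10) /10,  sqrt( 10), sqrt(15), sqrt( 19), 44* sqrt( 5) /5, 25,  89.81]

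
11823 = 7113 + 4710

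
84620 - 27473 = 57147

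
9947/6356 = 1 + 513/908 = 1.56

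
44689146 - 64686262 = - 19997116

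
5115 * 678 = 3467970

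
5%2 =1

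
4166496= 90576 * 46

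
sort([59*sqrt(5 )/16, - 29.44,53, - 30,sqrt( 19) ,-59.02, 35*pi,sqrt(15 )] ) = [ - 59.02, - 30, - 29.44,sqrt(15 ),  sqrt( 19), 59*sqrt (5 ) /16, 53,35* pi]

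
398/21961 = 398/21961=0.02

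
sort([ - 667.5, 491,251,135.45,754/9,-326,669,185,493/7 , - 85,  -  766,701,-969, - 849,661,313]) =[-969,-849,  -  766, - 667.5,  -  326, - 85, 493/7,754/9 , 135.45,185 , 251,313, 491, 661, 669,701]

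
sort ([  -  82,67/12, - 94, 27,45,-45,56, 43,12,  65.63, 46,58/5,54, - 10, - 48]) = [-94, - 82,- 48,  -  45,-10,67/12,58/5,12,27 , 43,45, 46,54, 56,65.63 ] 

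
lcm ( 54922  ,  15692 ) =109844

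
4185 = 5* 837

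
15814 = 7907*2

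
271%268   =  3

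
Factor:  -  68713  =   - 68713^1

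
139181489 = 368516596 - 229335107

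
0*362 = 0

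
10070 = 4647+5423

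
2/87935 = 2/87935 = 0.00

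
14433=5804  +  8629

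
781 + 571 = 1352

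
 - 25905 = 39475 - 65380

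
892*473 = 421916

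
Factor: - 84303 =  - 3^2 * 17^1*19^1*29^1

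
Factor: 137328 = 2^4*3^1*2861^1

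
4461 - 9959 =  - 5498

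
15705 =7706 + 7999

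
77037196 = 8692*8863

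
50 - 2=48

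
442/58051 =442/58051 = 0.01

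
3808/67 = 56  +  56/67= 56.84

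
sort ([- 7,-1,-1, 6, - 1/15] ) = [-7, - 1, - 1, - 1/15, 6 ] 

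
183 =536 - 353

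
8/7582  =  4/3791 =0.00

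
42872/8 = 5359 =5359.00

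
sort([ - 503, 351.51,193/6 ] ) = [ - 503, 193/6,351.51]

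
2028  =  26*78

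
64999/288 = 225 +199/288 = 225.69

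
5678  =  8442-2764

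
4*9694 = 38776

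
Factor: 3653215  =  5^1*17^1*42979^1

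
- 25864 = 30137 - 56001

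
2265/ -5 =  - 453 + 0/1 = - 453.00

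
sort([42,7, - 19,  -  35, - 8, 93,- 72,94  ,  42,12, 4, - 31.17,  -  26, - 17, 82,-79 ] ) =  [ - 79,  -  72,- 35, - 31.17, - 26, - 19, - 17, - 8, 4,7 , 12,  42,42,  82, 93,94] 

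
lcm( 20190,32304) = 161520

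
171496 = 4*42874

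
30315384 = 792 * 38277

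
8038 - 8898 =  - 860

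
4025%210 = 35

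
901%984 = 901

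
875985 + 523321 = 1399306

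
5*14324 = 71620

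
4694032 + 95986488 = 100680520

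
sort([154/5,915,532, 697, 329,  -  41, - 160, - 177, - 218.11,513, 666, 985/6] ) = [  -  218.11, - 177 ,-160,  -  41, 154/5, 985/6,  329, 513,532 , 666, 697, 915 ] 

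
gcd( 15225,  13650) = 525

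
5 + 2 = 7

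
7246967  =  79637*91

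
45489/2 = 45489/2 =22744.50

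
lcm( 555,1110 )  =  1110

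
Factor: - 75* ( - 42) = 2^1*3^2*5^2*7^1= 3150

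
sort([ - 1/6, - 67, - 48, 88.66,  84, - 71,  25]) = [ - 71 , - 67, - 48, - 1/6, 25, 84 , 88.66 ] 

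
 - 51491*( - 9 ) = 463419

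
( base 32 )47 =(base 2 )10000111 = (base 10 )135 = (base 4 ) 2013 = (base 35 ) 3U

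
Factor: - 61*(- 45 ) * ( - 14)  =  -2^1 * 3^2*5^1*7^1 * 61^1 = -38430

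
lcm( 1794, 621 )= 16146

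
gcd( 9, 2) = 1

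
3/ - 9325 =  - 3/9325 = - 0.00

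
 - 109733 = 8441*( - 13 )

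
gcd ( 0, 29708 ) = 29708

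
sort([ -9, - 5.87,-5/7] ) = [- 9, - 5.87, - 5/7] 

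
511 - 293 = 218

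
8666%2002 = 658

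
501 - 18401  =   - 17900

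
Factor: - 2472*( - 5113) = 12639336 = 2^3  *3^1 * 103^1 * 5113^1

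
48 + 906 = 954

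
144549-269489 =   -  124940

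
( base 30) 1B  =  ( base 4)221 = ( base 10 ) 41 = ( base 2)101001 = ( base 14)2D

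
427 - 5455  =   - 5028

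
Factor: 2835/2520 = 9/8 = 2^( - 3 )*3^2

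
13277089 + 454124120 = 467401209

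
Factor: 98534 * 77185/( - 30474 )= - 3^( - 2) * 5^1*19^1*43^1*359^1*1693^ ( - 1 )*2593^1 = - 3802673395/15237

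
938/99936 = 469/49968=0.01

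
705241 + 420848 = 1126089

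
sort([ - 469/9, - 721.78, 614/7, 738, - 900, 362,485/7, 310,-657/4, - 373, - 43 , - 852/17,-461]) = [ -900, -721.78,  -  461,  -  373, - 657/4 , - 469/9, - 852/17, - 43, 485/7, 614/7,310 , 362, 738]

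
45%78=45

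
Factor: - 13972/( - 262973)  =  28/527 = 2^2 * 7^1 *17^(  -  1)*31^ (- 1)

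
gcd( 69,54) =3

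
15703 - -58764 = 74467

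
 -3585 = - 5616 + 2031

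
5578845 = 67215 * 83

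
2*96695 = 193390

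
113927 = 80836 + 33091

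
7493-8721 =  - 1228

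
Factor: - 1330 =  - 2^1*5^1*7^1*19^1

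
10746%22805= 10746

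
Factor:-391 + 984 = 593 = 593^1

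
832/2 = 416 = 416.00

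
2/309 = 2/309= 0.01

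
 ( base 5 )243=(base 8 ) 111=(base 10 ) 73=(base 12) 61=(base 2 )1001001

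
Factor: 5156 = 2^2*  1289^1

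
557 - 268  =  289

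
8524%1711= 1680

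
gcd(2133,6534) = 27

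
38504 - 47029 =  - 8525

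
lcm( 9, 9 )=9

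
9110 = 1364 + 7746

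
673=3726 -3053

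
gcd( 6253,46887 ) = 1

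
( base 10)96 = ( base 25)3L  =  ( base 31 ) 33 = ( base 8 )140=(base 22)48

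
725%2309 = 725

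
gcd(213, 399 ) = 3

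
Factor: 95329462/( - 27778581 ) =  - 2^1*3^ (-2 )*1277^( - 1)*2417^( - 1 )*47664731^1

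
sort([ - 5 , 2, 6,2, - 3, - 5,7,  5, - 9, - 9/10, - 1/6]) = [- 9, - 5, - 5, - 3, - 9/10 ,  -  1/6,2,2,  5, 6, 7] 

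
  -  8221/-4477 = 8221/4477 = 1.84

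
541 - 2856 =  - 2315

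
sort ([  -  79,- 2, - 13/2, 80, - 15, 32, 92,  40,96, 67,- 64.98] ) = [ - 79, - 64.98, - 15,- 13/2, - 2,32, 40, 67, 80,  92, 96] 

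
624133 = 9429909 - 8805776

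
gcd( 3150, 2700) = 450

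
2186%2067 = 119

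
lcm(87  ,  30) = 870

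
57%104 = 57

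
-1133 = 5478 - 6611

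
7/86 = 7/86 = 0.08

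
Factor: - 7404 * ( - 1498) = 2^3*3^1*7^1*107^1*617^1 = 11091192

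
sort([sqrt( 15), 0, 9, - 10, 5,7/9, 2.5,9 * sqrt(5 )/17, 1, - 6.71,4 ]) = [ - 10,-6.71, 0, 7/9,1 , 9 *sqrt( 5)/17,2.5,sqrt( 15 )  ,  4, 5, 9]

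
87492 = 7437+80055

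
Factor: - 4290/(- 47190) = 11^( - 1) = 1/11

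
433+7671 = 8104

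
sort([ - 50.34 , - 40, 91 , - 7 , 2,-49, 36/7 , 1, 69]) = [ - 50.34, - 49, - 40, - 7, 1,2, 36/7,  69 , 91 ] 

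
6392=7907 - 1515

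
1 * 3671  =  3671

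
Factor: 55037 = 47^1*1171^1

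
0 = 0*693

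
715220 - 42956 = 672264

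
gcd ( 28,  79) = 1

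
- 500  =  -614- - 114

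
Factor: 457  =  457^1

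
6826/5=1365 + 1/5 = 1365.20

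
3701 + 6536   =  10237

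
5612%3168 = 2444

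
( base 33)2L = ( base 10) 87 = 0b1010111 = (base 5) 322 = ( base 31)2P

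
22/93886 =11/46943 = 0.00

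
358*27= 9666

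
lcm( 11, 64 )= 704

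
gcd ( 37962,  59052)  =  4218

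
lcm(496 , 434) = 3472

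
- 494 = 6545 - 7039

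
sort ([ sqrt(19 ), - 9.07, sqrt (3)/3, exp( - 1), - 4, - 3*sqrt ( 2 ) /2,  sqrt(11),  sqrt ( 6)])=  [ - 9.07,- 4, - 3*sqrt(2 )/2, exp( - 1 ), sqrt( 3)/3, sqrt( 6), sqrt( 11), sqrt( 19)]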